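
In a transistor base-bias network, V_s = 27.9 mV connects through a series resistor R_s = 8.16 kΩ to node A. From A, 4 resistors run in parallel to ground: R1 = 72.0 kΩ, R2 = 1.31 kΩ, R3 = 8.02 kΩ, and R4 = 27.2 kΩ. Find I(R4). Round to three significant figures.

Parallel bank: R_p = 1/(1/72.0 + 1/1.31 + 1/8.02 + 1/27.2) = 1.065 kΩ.
Node voltage V_A = V_s · R_p/(R_s + R_p) = 27.9 × 0.1155 = 3.222 mV.
Branch current I = V_A/R4 = 3.222/27.2 = 0.1184 µA.

I ≈ 0.118 µA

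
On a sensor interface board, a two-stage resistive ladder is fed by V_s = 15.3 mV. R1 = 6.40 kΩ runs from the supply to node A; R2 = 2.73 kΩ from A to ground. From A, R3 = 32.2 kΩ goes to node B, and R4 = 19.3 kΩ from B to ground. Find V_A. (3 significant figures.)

V_A ≈ 4.41 mV

Looking into the second stage from A: R3 + R4 = 51.50 kΩ appears in parallel with R2.
R2 ‖ (R3+R4) = 2.593 kΩ.
V_A = 15.3 × 2.593/(6.40 + 2.593) = 4.411 mV.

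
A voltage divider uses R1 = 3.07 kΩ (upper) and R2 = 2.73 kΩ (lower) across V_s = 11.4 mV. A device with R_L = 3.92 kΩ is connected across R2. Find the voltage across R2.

The load sits in parallel with R2, giving an effective lower resistance R2' = R2·R_L/(R2+R_L) = 1.609 kΩ.
Now apply the divider: V_out = 11.4 × 0.3439 = 3.921 mV.

V_out ≈ 3.92 mV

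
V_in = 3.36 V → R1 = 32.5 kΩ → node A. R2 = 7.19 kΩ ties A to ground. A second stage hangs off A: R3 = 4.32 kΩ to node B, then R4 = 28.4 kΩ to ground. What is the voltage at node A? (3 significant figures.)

The second stage (R3 + R4 = 32.72 kΩ) loads node A in parallel with R2.
Effective lower resistance at A: R2 ‖ 32.72 = 5.895 kΩ.
V_A = 3.36 × 5.895/(32.5 + 5.895) = 0.5159 V.

V_A ≈ 0.516 V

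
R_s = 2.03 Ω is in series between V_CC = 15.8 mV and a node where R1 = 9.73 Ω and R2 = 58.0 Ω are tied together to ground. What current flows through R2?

I ≈ 0.219 mA

Equivalent of the parallel group: R_p = 8.332 Ω.
Node voltage V_A = V_CC · R_p/(R_s + R_p) = 15.8 × 0.8041 = 12.70 mV.
Branch current I = V_A/R2 = 12.70/58.0 = 0.2190 mA.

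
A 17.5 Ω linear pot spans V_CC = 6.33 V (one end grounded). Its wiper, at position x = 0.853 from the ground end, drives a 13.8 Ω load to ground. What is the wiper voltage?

V_out ≈ 4.66 V

Split the track: R_lower = x·R_p = 14.93 Ω, R_upper = (1−x)·R_p = 2.573 Ω.
R_L loads the lower segment: effective lower R = 7.171 Ω.
Loaded-divider output: V_out = 6.33 × 0.7360 = 4.659 V.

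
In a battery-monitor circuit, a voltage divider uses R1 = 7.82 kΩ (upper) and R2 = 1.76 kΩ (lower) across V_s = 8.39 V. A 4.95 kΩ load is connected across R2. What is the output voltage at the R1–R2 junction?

The load sits in parallel with R2, giving an effective lower resistance R2' = R2·R_L/(R2+R_L) = 1.298 kΩ.
Voltage divider with the loaded lower leg: V_out = 8.39 × 1.298/(7.82 + 1.298) = 8.39 × 0.1424 = 1.195 V.

V_out ≈ 1.19 V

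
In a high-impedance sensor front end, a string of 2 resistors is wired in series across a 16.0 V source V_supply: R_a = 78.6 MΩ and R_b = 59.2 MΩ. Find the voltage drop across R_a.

V ≈ 9.13 V

ΣR = 78.6 + 59.2 = 137.8 MΩ.
V = V_supply · R/ΣR = 16.0 × 0.5704 = 9.126 V.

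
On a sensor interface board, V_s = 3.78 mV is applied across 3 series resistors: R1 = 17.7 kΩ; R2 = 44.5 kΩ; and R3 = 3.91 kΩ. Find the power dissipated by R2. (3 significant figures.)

ΣR = 66.11 kΩ → I = 3.78/66.11 = 0.05718 µA.
P = I²R = 0.003269 × 44.5 = 0.1455 nW.

P ≈ 0.145 nW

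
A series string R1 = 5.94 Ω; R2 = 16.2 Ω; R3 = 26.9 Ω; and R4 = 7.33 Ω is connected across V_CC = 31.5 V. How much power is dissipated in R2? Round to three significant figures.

P ≈ 5.06 W

ΣR = 56.37 Ω → I = 31.5/56.37 = 0.5588 A.
V(R2) = I·R = 9.053 V; P = V·I = 9.053 × 0.5588 = 5.059 W.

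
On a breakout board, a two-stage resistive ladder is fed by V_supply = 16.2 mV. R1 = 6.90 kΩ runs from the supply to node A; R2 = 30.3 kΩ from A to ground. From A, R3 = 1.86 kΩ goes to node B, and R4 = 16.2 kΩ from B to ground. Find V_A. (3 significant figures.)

Looking into the second stage from A: R3 + R4 = 18.06 kΩ appears in parallel with R2.
Effective lower resistance at A: R2 ‖ 18.06 = 11.32 kΩ.
So V_A = 16.2 × 0.6212 = 10.06 mV.

V_A ≈ 10.1 mV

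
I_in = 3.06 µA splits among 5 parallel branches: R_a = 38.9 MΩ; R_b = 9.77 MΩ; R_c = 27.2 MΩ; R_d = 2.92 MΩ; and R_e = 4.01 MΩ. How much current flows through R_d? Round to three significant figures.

I ≈ 1.38 µA

Total conductance ΣG = 1/38.9 + 1/9.77 + 1/27.2 + 1/2.92 + 1/4.01 = 0.7567 (units of 1/MΩ).
By the current-divider rule, I = I_in · G_k/ΣG = 3.06 × 0.4526 = 1.385 µA.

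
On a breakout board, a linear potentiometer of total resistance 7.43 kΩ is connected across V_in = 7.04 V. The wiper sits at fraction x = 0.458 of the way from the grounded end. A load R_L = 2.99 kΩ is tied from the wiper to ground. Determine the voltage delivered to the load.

Split the track: R_lower = x·R_p = 3.403 kΩ, R_upper = (1−x)·R_p = 4.027 kΩ.
R_L loads the lower segment: effective lower R = 1.592 kΩ.
Loaded-divider output: V_out = 7.04 × 0.2833 = 1.994 V.

V_out ≈ 1.99 V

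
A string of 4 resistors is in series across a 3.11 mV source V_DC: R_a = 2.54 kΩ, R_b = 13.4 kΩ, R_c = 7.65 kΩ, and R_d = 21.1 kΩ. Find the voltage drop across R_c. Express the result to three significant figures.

V ≈ 0.532 mV

Total series resistance ΣR = 2.54 + 13.4 + 7.65 + 21.1 = 44.69 kΩ.
By the voltage-divider rule, V = 3.11 × 7.650/44.69 = 0.5324 mV.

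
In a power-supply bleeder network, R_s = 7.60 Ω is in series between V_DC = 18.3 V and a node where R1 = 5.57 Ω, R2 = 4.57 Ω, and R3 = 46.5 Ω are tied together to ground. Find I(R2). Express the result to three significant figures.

I ≈ 0.955 A

Combine the parallel branches: R_p = (1/5.57 + 1/4.57 + 1/46.5)⁻¹ = 2.382 Ω.
V_A by voltage divider: V_A = 18.3 × 2.382/(7.60 + 2.382) = 4.367 V.
I(R2) = V_A / R2 = 4.367/4.57 = 0.9555 A.
(Equivalently: I_total = 1.833 A, then current-divider fraction G_k/ΣG = 0.5212.)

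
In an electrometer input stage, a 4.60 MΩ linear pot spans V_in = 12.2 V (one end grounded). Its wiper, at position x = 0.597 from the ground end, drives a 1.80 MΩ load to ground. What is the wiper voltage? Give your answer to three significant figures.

The pot divides into 1.854 MΩ above the wiper and 2.746 MΩ below.
(x·R_p) ‖ R_L = 1.087 MΩ.
Then V_out = V_in · 1.087/(1.854 + 1.087) = 4.510 V.
(Unloaded: V_out = x·V_in = 7.28 V.)

V_out ≈ 4.51 V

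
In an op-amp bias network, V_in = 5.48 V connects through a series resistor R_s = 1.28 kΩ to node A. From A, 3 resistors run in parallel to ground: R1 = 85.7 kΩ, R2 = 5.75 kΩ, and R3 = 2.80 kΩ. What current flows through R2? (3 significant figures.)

Parallel bank: R_p = 1/(1/85.7 + 1/5.75 + 1/2.80) = 1.843 kΩ.
V_A = 5.48 × 1.843/3.123 = 3.234 V.
Branch current I = V_A/R2 = 3.234/5.75 = 0.5624 mA.
(Check via current divider: I_total = 1.755 mA; share G_k/ΣG = 0.3204 → same result.)

I ≈ 0.562 mA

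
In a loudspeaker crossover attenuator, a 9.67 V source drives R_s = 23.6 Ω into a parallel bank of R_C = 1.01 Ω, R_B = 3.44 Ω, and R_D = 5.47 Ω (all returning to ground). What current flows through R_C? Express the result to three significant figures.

I ≈ 0.269 A

Combine the parallel branches: R_p = (1/1.01 + 1/3.44 + 1/5.47)⁻¹ = 0.6832 Ω.
V_A by voltage divider: V_A = 9.67 × 0.6832/(23.6 + 0.6832) = 0.2721 V.
Branch current I = V_A/R_C = 0.2721/1.01 = 0.2694 A.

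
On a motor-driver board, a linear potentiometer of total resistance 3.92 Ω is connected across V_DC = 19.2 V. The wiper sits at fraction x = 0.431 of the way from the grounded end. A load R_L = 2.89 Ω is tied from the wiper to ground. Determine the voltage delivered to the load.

Lower segment x·R_p = 1.690 Ω; upper segment (1−x)·R_p = 2.230 Ω.
Lower segment in parallel with the load: 1.690 ‖ 2.89 = 1.066 Ω.
Loaded-divider output: V_out = 19.2 × 0.3234 = 6.210 V.

V_out ≈ 6.21 V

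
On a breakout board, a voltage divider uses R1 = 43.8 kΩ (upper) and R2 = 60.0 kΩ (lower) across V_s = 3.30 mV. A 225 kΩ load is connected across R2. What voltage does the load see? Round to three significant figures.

V_out ≈ 1.71 mV

First combine the lower leg with the load: R2 ‖ R_L = 47.37 kΩ.
Now apply the divider: V_out = 3.30 × 0.5196 = 1.715 mV.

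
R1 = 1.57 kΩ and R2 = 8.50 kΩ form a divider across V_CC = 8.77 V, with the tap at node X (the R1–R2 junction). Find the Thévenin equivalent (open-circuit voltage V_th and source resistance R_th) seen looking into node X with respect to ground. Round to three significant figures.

V_th ≈ 7.40 V, R_th ≈ 1.33 kΩ

With X open, the divider is unloaded: V_th = 8.77 × 8.50/10.07 = 7.403 V.
Looking into X with the source shorted: R_th = R1·R2/(R1+R2) = 1.570 × 8.50/10.07 = 1.325 kΩ.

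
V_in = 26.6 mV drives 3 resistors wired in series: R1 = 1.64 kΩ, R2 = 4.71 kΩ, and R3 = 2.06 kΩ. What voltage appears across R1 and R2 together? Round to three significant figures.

V ≈ 20.1 mV

Total series resistance ΣR = 1.64 + 4.71 + 2.06 = 8.410 kΩ.
R_{R1..R2} = 1.64 + 4.71 = 6.350 kΩ.
By the voltage-divider rule, V = 26.6 × 6.350/8.410 = 20.08 mV.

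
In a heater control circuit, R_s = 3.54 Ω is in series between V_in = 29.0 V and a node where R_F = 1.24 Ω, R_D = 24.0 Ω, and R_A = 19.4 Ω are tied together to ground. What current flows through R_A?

Parallel bank: R_p = 1/(1/1.24 + 1/24.0 + 1/19.4) = 1.112 Ω.
V_A by voltage divider: V_A = 29.0 × 1.112/(3.54 + 1.112) = 6.930 V.
I(R_A) = V_A / R_A = 6.930/19.4 = 0.3572 A.

I ≈ 0.357 A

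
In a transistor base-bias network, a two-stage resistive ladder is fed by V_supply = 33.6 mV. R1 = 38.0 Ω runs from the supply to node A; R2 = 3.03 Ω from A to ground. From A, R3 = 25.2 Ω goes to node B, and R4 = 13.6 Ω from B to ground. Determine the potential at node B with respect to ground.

The second stage (R3 + R4 = 38.80 Ω) loads node A in parallel with R2.
R2 ‖ (R3+R4) = 2.811 Ω.
So V_A = 33.6 × 0.06887 = 2.314 mV.
Stage 2 is unloaded, so V_B = V_A · R4/(R3+R4) = 2.314 × 13.6/38.80 = 0.8111 mV.

V_B ≈ 0.811 mV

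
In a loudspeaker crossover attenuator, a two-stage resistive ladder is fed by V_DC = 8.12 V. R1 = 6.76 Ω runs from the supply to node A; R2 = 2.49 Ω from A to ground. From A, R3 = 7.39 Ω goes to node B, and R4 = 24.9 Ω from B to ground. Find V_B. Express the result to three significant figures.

Looking into the second stage from A: R3 + R4 = 32.29 Ω appears in parallel with R2.
Effective lower resistance at A: R2 ‖ 32.29 = 2.312 Ω.
So V_A = 8.12 × 0.2548 = 2.069 V.
V_B = V_A × 0.7711 = 1.596 V.

V_B ≈ 1.60 V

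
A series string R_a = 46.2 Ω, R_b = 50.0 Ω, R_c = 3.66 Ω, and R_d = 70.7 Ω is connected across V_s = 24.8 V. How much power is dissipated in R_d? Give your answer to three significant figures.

ΣR = 170.6 Ω → I = 24.8/170.6 = 0.1454 A.
P = I²R = 0.02114 × 70.7 = 1.495 W.

P ≈ 1.49 W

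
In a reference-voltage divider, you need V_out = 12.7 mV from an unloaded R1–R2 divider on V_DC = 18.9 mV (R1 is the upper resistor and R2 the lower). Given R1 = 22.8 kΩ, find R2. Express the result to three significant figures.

R2 ≈ 46.7 kΩ

Required fraction k = V_out/V_DC = 0.6720.
Rearranging, R2 = R1·k/(1−k) = 22.8 × 2.048 = 46.70 kΩ.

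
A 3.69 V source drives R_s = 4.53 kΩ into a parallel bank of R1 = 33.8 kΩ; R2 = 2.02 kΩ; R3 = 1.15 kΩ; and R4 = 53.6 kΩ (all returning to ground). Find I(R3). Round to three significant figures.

I ≈ 0.434 mA

Equivalent of the parallel group: R_p = 0.7078 kΩ.
V_A by voltage divider: V_A = 3.69 × 0.7078/(4.53 + 0.7078) = 0.4986 V.
Branch current I = V_A/R3 = 0.4986/1.15 = 0.4336 mA.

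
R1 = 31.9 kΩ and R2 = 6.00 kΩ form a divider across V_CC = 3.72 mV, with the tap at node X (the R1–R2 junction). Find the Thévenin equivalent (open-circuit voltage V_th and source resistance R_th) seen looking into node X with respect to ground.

V_th ≈ 0.589 mV, R_th ≈ 5.05 kΩ

With X open, the divider is unloaded: V_th = 3.72 × 6.00/37.90 = 0.5889 mV.
Looking into X with the source shorted: R_th = R1·R2/(R1+R2) = 31.90 × 6.00/37.90 = 5.050 kΩ.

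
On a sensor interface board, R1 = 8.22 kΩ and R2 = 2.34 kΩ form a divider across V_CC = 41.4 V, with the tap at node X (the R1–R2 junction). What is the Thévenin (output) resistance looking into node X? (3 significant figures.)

R_th ≈ 1.82 kΩ

Looking into X with the source shorted: R_th = R1·R2/(R1+R2) = 8.220 × 2.34/10.56 = 1.821 kΩ.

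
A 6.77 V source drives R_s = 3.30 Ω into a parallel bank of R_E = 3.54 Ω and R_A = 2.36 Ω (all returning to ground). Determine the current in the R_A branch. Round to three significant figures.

I ≈ 0.861 A

Parallel bank: R_p = 1/(1/3.54 + 1/2.36) = 1.416 Ω.
V_A by voltage divider: V_A = 6.77 × 1.416/(3.30 + 1.416) = 2.033 V.
Branch current I = V_A/R_A = 2.033/2.36 = 0.8613 A.
(Check via current divider: I_total = 1.436 A; share G_k/ΣG = 0.6000 → same result.)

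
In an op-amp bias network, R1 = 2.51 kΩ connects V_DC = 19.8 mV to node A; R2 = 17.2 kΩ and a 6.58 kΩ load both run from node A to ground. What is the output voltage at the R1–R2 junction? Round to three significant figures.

V_out ≈ 13.0 mV

First combine the lower leg with the load: R2 ‖ R_L = 4.759 kΩ.
Then V_out = V_DC · R2'/(R1 + R2') = 19.8 × 4.759/7.269 = 12.96 mV.
(Unloaded it would be 17.3 mV; the load pulls it down.)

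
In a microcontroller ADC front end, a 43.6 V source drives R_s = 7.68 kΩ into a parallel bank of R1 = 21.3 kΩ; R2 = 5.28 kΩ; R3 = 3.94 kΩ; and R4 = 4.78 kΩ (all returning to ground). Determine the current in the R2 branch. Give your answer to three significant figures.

Equivalent of the parallel group: R_p = 1.430 kΩ.
Node voltage V_A = V_supply · R_p/(R_s + R_p) = 43.6 × 0.1570 = 6.843 V.
I(R2) = V_A / R2 = 6.843/5.28 = 1.296 mA.
(Equivalently: I_total = 4.786 mA, then current-divider fraction G_k/ΣG = 0.2708.)

I ≈ 1.30 mA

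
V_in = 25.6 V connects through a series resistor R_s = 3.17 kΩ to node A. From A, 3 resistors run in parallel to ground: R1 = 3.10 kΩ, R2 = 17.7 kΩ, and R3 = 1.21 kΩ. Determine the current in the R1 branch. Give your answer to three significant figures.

I ≈ 1.71 mA

Equivalent of the parallel group: R_p = 0.8295 kΩ.
V_A = 25.6 × 0.8295/4.000 = 5.310 V.
I(R1) = V_A / R1 = 5.310/3.10 = 1.713 mA.
(Equivalently: I_total = 6.401 mA, then current-divider fraction G_k/ΣG = 0.2676.)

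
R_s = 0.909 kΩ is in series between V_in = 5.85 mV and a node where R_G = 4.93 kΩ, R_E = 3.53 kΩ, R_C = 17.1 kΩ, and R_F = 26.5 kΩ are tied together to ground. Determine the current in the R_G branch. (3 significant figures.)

Equivalent of the parallel group: R_p = 1.717 kΩ.
V_A by voltage divider: V_A = 5.85 × 1.717/(0.909 + 1.717) = 3.825 mV.
Branch current I = V_A/R_G = 3.825/4.93 = 0.7759 µA.
(Equivalently: I_total = 2.228 µA, then current-divider fraction G_k/ΣG = 0.3483.)

I ≈ 0.776 µA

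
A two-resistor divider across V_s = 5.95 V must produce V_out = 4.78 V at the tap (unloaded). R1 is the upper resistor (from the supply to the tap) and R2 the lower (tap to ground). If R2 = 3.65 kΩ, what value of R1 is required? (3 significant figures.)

R1 ≈ 0.893 kΩ

The divider ratio is R2/(R1+R2) = 4.78/5.95 = 0.8034.
Rearranging, R1 = R2·(1−k)/k = 3.65 × 0.2448 = 0.8934 kΩ.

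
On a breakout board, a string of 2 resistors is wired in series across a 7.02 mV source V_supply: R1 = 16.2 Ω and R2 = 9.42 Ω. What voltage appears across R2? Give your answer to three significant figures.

ΣR = 16.2 + 9.42 = 25.62 Ω.
V = V_supply · R/ΣR = 7.02 × 0.3677 = 2.581 mV.

V ≈ 2.58 mV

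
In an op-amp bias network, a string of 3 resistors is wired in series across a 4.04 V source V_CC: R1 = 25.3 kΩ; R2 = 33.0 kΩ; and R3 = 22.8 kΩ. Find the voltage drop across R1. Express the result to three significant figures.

Series total: ΣR = 25.3 + 33.0 + 22.8 = 81.10 kΩ.
V = V_CC · R/ΣR = 4.04 × 0.3120 = 1.260 V.

V ≈ 1.26 V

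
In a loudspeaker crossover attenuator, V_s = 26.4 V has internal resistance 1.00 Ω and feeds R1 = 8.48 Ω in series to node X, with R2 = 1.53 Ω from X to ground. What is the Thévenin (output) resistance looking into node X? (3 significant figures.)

R_th ≈ 1.32 Ω

R1' = 1.00 + 8.48 = 9.480 Ω (source resistance + R1).
With V_s suppressed (replaced by a short), R_th = R1' ‖ R2 = (9.480 × 1.53)/(9.480 + 1.53) = 1.317 Ω.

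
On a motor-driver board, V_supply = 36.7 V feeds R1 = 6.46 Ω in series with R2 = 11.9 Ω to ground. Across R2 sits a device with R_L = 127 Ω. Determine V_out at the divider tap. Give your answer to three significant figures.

V_out ≈ 23.0 V

First combine the lower leg with the load: R2 ‖ R_L = 10.88 Ω.
Voltage divider with the loaded lower leg: V_out = 36.7 × 10.88/(6.46 + 10.88) = 36.7 × 0.6275 = 23.03 V.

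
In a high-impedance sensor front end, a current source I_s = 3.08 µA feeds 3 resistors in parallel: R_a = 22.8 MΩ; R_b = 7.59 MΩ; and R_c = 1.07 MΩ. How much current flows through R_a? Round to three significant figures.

I ≈ 0.122 µA

Conductances: ΣG = 1/22.8 + 1/7.59 + 1/1.07 = 1.110 (1/MΩ).
Current divider: I(R_a) = I_s · G_k/ΣG = 3.08 × (0.04386/1.110) = 3.08 × 0.03951 = 0.1217 µA.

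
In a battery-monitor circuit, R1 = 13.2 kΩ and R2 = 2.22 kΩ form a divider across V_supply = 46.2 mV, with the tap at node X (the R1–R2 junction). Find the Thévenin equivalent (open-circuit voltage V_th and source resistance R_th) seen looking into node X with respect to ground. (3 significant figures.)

V_th ≈ 6.65 mV, R_th ≈ 1.90 kΩ

V_th is the unloaded tap voltage: V_supply · R2/(R1+R2) = 46.2 × 0.1440 = 6.651 mV.
Zeroing V_supply shorts the top of R1 to ground, so R_th = R1 ‖ R2 = 1.900 kΩ.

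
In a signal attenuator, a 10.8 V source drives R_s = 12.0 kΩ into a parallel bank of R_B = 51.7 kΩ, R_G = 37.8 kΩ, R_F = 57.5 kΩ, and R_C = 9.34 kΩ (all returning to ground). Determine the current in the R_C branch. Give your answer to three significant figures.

Equivalent of the parallel group: R_p = 5.874 kΩ.
V_A = 10.8 × 5.874/17.87 = 3.549 V.
Branch current I = V_A/R_C = 3.549/9.34 = 0.3800 mA.
(Check via current divider: I_total = 0.6042 mA; share G_k/ΣG = 0.6289 → same result.)

I ≈ 0.380 mA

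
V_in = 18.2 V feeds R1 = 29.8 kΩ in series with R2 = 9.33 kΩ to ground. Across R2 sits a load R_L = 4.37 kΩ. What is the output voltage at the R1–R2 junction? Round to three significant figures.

V_out ≈ 1.65 V

First combine the lower leg with the load: R2 ‖ R_L = 2.976 kΩ.
Voltage divider with the loaded lower leg: V_out = 18.2 × 2.976/(29.8 + 2.976) = 18.2 × 0.09080 = 1.653 V.
(Unloaded it would be 4.34 V; the load pulls it down.)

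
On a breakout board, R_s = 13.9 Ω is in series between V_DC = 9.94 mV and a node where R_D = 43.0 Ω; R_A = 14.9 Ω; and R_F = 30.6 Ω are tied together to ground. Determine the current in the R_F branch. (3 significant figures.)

Combine the parallel branches: R_p = (1/43.0 + 1/14.9 + 1/30.6)⁻¹ = 8.127 Ω.
V_A by voltage divider: V_A = 9.94 × 8.127/(13.9 + 8.127) = 3.667 mV.
Branch current I = V_A/R_F = 3.667/30.6 = 0.1198 mA.

I ≈ 0.120 mA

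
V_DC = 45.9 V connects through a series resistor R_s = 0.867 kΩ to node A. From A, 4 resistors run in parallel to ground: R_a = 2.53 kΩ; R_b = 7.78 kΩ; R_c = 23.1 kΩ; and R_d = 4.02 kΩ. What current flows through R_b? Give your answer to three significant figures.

Equivalent of the parallel group: R_p = 1.226 kΩ.
Node voltage V_A = V_DC · R_p/(R_s + R_p) = 45.9 × 0.5857 = 26.88 V.
Branch current I = V_A/R_b = 26.88/7.78 = 3.456 mA.

I ≈ 3.46 mA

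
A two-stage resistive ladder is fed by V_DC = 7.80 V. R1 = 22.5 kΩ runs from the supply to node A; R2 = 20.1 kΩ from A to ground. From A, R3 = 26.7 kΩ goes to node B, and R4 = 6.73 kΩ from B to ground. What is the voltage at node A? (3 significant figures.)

Node A sees R2 in parallel with the series input of stage 2, R3 + R4 = 33.43 kΩ.
R2 ‖ (R3+R4) = 12.55 kΩ.
First divider: V_A = V_DC · 12.55/(22.5 + 12.55) = 2.793 V.

V_A ≈ 2.79 V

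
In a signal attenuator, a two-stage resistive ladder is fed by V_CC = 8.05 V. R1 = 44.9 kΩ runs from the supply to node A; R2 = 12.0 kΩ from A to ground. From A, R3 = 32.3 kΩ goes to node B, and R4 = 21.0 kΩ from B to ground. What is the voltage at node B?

Node A sees R2 in parallel with the series input of stage 2, R3 + R4 = 53.30 kΩ.
Effective lower resistance at A: R2 ‖ 53.30 = 9.795 kΩ.
So V_A = 8.05 × 0.1791 = 1.442 V.
V_B = V_A × 0.3940 = 0.5680 V.

V_B ≈ 0.568 V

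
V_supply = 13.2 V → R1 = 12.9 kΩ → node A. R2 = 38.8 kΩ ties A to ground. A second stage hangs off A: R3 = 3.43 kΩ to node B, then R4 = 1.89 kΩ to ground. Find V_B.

The second stage (R3 + R4 = 5.320 kΩ) loads node A in parallel with R2.
Effective lower resistance at A: R2 ‖ 5.320 = 4.679 kΩ.
V_A = 13.2 × 4.679/(12.9 + 4.679) = 3.513 V.
V_B = V_A × 0.3553 = 1.248 V.

V_B ≈ 1.25 V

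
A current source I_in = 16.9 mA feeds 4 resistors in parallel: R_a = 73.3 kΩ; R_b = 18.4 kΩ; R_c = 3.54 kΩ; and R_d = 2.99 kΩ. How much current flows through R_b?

I ≈ 1.34 mA

Total conductance ΣG = 1/73.3 + 1/18.4 + 1/3.54 + 1/2.99 = 0.6849 (units of 1/kΩ).
By the current-divider rule, I = I_in · G_k/ΣG = 16.9 × 0.07935 = 1.341 mA.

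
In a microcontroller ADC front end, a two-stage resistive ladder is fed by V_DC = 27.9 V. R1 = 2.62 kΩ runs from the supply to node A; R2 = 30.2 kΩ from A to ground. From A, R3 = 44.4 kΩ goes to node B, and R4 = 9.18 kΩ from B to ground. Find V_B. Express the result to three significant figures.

V_B ≈ 4.21 V

The second stage (R3 + R4 = 53.58 kΩ) loads node A in parallel with R2.
Effective lower resistance at A: R2 ‖ 53.58 = 19.31 kΩ.
So V_A = 27.9 × 0.8806 = 24.57 V.
V_B = V_A × 0.1713 = 4.209 V.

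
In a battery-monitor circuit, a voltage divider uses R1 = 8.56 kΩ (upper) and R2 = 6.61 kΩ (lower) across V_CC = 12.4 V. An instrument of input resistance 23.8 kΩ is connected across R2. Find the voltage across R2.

V_out ≈ 4.67 V

R2 ‖ R_L = (6.61 × 23.8)/(6.61 + 23.8) = 5.173 kΩ.
Now apply the divider: V_out = 12.4 × 0.3767 = 4.671 V.
(Unloaded it would be 5.40 V; the load pulls it down.)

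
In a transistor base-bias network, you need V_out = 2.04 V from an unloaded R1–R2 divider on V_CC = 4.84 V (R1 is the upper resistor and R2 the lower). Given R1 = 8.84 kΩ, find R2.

R2 ≈ 6.44 kΩ

The divider ratio is R2/(R1+R2) = 2.04/4.84 = 0.4215.
Rearranging, R2 = R1·k/(1−k) = 8.84 × 0.7286 = 6.441 kΩ.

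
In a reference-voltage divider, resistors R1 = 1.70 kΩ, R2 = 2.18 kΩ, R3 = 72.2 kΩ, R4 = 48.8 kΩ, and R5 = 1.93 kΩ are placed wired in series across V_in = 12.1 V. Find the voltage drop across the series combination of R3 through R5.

V ≈ 11.7 V

Total series resistance ΣR = 1.70 + 2.18 + 72.2 + 48.8 + 1.93 = 126.8 kΩ.
R_{R3..R5} = 72.2 + 48.8 + 1.93 = 122.9 kΩ.
V = V_in · R/ΣR = 12.1 × 0.9694 = 11.73 V.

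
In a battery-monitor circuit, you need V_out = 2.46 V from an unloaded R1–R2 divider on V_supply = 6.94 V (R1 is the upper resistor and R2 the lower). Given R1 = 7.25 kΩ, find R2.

R2 ≈ 3.98 kΩ

Required fraction k = V_out/V_supply = 0.3545.
R2 = R1 · 0.3545/(1 − 0.3545) = 3.981 kΩ.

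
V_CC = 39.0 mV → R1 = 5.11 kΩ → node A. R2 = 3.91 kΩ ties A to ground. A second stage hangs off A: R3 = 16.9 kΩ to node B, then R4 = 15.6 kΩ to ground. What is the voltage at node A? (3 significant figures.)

Looking into the second stage from A: R3 + R4 = 32.50 kΩ appears in parallel with R2.
R2 ‖ (R3+R4) = 3.490 kΩ.
First divider: V_A = V_CC · 3.490/(5.11 + 3.490) = 15.83 mV.

V_A ≈ 15.8 mV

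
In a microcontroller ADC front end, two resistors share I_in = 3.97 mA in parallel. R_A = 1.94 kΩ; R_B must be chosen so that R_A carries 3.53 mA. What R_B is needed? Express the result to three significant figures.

R_B ≈ 15.6 kΩ

The fraction through R_A equals R_B/(R_A+R_B).
3.53/3.97 = R_B/(R_A + R_B) → R_B = R_A · (0.8892)/(1 − 0.8892) = 1.94 × 8.023 = 15.56 kΩ.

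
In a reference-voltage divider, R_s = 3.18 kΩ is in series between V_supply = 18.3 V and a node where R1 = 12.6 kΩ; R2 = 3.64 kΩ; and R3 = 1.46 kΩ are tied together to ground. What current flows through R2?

Parallel bank: R_p = 1/(1/12.6 + 1/3.64 + 1/1.46) = 0.9624 kΩ.
Node voltage V_A = V_supply · R_p/(R_s + R_p) = 18.3 × 0.2323 = 4.252 V.
Branch current I = V_A/R2 = 4.252/3.64 = 1.168 mA.

I ≈ 1.17 mA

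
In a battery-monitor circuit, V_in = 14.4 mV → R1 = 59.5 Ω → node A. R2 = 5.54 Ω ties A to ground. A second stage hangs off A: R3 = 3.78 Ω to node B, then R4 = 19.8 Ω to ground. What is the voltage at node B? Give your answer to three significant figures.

V_B ≈ 0.848 mV

Looking into the second stage from A: R3 + R4 = 23.58 Ω appears in parallel with R2.
R2 ‖ (R3+R4) = 4.486 Ω.
V_A = 14.4 × 4.486/(59.5 + 4.486) = 1.010 mV.
V_B = V_A × 0.8397 = 0.8477 mV.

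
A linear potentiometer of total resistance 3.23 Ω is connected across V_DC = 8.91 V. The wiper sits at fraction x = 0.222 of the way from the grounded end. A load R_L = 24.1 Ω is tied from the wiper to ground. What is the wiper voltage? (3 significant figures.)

V_out ≈ 1.93 V

The pot divides into 2.513 Ω above the wiper and 0.7171 Ω below.
Lower segment in parallel with the load: 0.7171 ‖ 24.1 = 0.6963 Ω.
Loaded-divider output: V_out = 8.91 × 0.2170 = 1.933 V.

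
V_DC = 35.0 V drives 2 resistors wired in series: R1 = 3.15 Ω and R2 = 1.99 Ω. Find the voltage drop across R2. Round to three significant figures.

Series total: ΣR = 3.15 + 1.99 = 5.140 Ω.
V = V_DC · R/ΣR = 35.0 × 0.3872 = 13.55 V.

V ≈ 13.6 V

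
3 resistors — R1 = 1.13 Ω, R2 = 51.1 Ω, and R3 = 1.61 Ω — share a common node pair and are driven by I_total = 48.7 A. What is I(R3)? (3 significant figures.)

Total conductance ΣG = 1/1.13 + 1/51.1 + 1/1.61 = 1.526 (units of 1/Ω).
By the current-divider rule, I = I_total · G_k/ΣG = 48.7 × 0.4071 = 19.83 A.

I ≈ 19.8 A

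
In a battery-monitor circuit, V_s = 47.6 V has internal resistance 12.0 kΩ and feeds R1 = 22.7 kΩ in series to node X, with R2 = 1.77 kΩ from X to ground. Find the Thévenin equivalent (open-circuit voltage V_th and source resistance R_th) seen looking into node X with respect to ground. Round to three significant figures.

R1' = 12.0 + 22.7 = 34.70 kΩ (source resistance + R1).
Open-circuit (no load on X): V_th = V_s · R2/(R1' + R2) = 47.6 × 1.77/(34.70 + 1.77) = 2.310 V.
Zeroing V_s shorts the top of R1' to ground, so R_th = R1' ‖ R2 = 1.684 kΩ.

V_th ≈ 2.31 V, R_th ≈ 1.68 kΩ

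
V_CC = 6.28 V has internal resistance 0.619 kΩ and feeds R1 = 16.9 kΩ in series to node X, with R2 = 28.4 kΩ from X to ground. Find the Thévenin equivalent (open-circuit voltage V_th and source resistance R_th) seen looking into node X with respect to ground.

R1' = 0.619 + 16.9 = 17.52 kΩ (source resistance + R1).
Open-circuit (no load on X): V_th = V_CC · R2/(R1' + R2) = 6.28 × 28.4/(17.52 + 28.4) = 3.884 V.
Zeroing V_CC shorts the top of R1' to ground, so R_th = R1' ‖ R2 = 10.84 kΩ.

V_th ≈ 3.88 V, R_th ≈ 10.8 kΩ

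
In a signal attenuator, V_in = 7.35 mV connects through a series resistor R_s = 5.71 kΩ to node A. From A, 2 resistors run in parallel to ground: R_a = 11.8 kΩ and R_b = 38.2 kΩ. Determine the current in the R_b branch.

I ≈ 0.118 µA

Equivalent of the parallel group: R_p = 9.015 kΩ.
Node voltage V_A = V_in · R_p/(R_s + R_p) = 7.35 × 0.6122 = 4.500 mV.
Branch current I = V_A/R_b = 4.500/38.2 = 0.1178 µA.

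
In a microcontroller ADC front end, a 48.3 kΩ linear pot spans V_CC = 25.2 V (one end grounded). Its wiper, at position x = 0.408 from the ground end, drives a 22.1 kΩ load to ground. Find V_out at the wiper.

V_out ≈ 6.73 V

The pot divides into 28.59 kΩ above the wiper and 19.71 kΩ below.
Lower segment in parallel with the load: 19.71 ‖ 22.1 = 10.42 kΩ.
Then V_out = V_CC · 10.42/(28.59 + 10.42) = 6.729 V.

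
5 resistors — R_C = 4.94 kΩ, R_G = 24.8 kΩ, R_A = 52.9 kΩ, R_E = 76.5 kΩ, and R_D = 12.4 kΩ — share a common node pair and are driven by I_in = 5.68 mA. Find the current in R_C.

I ≈ 3.24 mA

ΣG = 1/4.94 + 1/24.8 + 1/52.9 + 1/76.5 + 1/12.4 = 0.3554.
Current divider: I(R_C) = I_in · G_k/ΣG = 5.68 × (0.2024/0.3554) = 5.68 × 0.5696 = 3.235 mA.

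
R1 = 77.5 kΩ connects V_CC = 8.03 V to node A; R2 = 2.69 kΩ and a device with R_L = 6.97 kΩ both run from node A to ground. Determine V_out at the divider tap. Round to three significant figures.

V_out ≈ 0.196 V

R2 ‖ R_L = (2.69 × 6.97)/(2.69 + 6.97) = 1.941 kΩ.
Then V_out = V_CC · R2'/(R1 + R2') = 8.03 × 1.941/79.44 = 0.1962 V.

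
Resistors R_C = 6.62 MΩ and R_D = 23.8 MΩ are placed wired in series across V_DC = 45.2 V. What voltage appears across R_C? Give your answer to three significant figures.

V ≈ 9.84 V

Series total: ΣR = 6.62 + 23.8 = 30.42 MΩ.
Voltage divider: V = V_DC · (6.620 / 30.42) = 45.2 × 0.2176 = 9.836 V.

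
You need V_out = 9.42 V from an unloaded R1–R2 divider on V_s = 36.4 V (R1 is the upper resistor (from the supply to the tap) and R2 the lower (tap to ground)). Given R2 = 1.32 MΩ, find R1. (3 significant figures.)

R1 ≈ 3.78 MΩ

The divider ratio is R2/(R1+R2) = 9.42/36.4 = 0.2588.
Rearranging, R1 = R2·(1−k)/k = 1.32 × 2.864 = 3.781 MΩ.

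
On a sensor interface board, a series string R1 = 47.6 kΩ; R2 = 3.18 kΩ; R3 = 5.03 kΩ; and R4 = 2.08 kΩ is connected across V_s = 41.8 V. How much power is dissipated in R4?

P ≈ 1.08 mW

Series current I = V_s/ΣR = 41.8/57.89 = 0.7221 mA.
V(R4) = I·R = 1.502 V; P = V·I = 1.502 × 0.7221 = 1.084 mW.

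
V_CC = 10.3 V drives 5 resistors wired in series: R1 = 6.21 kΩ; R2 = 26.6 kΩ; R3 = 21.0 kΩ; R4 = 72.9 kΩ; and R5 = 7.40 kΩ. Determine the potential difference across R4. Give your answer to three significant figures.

Total series resistance ΣR = 6.21 + 26.6 + 21.0 + 72.9 + 7.40 = 134.1 kΩ.
Voltage divider: V = V_CC · (72.90 / 134.1) = 10.3 × 0.5436 = 5.599 V.

V ≈ 5.60 V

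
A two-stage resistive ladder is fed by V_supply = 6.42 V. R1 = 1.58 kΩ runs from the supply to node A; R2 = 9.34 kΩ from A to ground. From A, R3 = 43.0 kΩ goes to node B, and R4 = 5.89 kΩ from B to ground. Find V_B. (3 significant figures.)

V_B ≈ 0.644 V

Looking into the second stage from A: R3 + R4 = 48.89 kΩ appears in parallel with R2.
R2 ‖ (R3+R4) = 7.842 kΩ.
First divider: V_A = V_supply · 7.842/(1.58 + 7.842) = 5.343 V.
Stage 2 is unloaded, so V_B = V_A · R4/(R3+R4) = 5.343 × 5.89/48.89 = 0.6437 V.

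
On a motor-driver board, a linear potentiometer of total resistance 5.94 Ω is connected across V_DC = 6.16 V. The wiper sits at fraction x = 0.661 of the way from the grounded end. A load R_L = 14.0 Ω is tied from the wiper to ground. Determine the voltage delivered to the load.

Lower segment x·R_p = 3.926 Ω; upper segment (1−x)·R_p = 2.014 Ω.
R_L loads the lower segment: effective lower R = 3.066 Ω.
V_out = 6.16 × 3.066/(2.014 + 3.066) = 3.718 V.
(Unloaded: V_out = x·V_DC = 4.07 V.)

V_out ≈ 3.72 V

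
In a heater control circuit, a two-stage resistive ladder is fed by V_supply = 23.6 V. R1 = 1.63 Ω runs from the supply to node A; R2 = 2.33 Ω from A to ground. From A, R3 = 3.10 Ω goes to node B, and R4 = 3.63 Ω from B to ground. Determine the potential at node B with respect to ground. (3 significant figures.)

Looking into the second stage from A: R3 + R4 = 6.730 Ω appears in parallel with R2.
Effective lower resistance at A: R2 ‖ 6.730 = 1.731 Ω.
V_A = 23.6 × 1.731/(1.63 + 1.731) = 12.15 V.
Stage 2 is unloaded, so V_B = V_A · R4/(R3+R4) = 12.15 × 3.63/6.730 = 6.555 V.

V_B ≈ 6.56 V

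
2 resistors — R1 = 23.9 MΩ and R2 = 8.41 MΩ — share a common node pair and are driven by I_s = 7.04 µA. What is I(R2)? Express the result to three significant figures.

I ≈ 5.21 µA

With just two branches, the current splits inversely with resistance.
I(R2) = 7.04 × 23.9/(23.9 + 8.41) = 7.04 × 0.7397 = 5.208 µA.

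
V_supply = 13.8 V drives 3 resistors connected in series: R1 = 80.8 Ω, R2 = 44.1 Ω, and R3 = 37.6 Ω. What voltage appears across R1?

V ≈ 6.86 V

Total series resistance ΣR = 80.8 + 44.1 + 37.6 = 162.5 Ω.
Voltage divider: V = V_supply · (80.80 / 162.5) = 13.8 × 0.4972 = 6.862 V.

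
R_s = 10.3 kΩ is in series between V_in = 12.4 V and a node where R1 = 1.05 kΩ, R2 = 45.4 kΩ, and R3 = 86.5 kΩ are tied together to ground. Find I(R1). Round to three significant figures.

I ≈ 1.06 mA

Equivalent of the parallel group: R_p = 1.014 kΩ.
V_A = 12.4 × 1.014/11.31 = 1.112 V.
Branch current I = V_A/R1 = 1.112/1.05 = 1.059 mA.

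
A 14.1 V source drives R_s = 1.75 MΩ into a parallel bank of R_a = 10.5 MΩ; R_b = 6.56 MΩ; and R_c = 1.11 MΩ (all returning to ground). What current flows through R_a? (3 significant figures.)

I ≈ 0.446 µA

Combine the parallel branches: R_p = (1/10.5 + 1/6.56 + 1/1.11)⁻¹ = 0.8706 MΩ.
Node voltage V_A = V_supply · R_p/(R_s + R_p) = 14.1 × 0.3322 = 4.684 V.
I(R_a) = V_A / R_a = 4.684/10.5 = 0.4461 µA.
(Equivalently: I_total = 5.380 µA, then current-divider fraction G_k/ΣG = 0.08292.)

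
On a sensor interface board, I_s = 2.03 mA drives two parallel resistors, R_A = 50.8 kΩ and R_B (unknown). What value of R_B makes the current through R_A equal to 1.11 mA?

R_B ≈ 61.3 kΩ

The fraction through R_A equals R_B/(R_A+R_B).
1.11/2.03 = R_B/(R_A + R_B) → R_B = R_A · (0.5468)/(1 − 0.5468) = 50.8 × 1.207 = 61.29 kΩ.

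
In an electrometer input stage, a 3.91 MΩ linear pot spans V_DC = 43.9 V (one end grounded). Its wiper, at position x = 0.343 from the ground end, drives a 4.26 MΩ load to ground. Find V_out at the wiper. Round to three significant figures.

V_out ≈ 12.5 V

Lower segment x·R_p = 1.341 MΩ; upper segment (1−x)·R_p = 2.569 MΩ.
Lower segment in parallel with the load: 1.341 ‖ 4.26 = 1.020 MΩ.
Loaded-divider output: V_out = 43.9 × 0.2842 = 12.48 V.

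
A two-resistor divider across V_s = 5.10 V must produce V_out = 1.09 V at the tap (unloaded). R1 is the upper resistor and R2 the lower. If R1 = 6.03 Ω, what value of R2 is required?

R2 ≈ 1.64 Ω

The divider ratio is R2/(R1+R2) = 1.09/5.10 = 0.2137.
Rearranging, R2 = R1·k/(1−k) = 6.03 × 0.2718 = 1.639 Ω.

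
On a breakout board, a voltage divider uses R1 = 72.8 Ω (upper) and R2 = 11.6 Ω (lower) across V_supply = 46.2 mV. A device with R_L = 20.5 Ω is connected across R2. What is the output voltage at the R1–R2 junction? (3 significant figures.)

R2 ‖ R_L = (11.6 × 20.5)/(11.6 + 20.5) = 7.408 Ω.
Now apply the divider: V_out = 46.2 × 0.09236 = 4.267 mV.

V_out ≈ 4.27 mV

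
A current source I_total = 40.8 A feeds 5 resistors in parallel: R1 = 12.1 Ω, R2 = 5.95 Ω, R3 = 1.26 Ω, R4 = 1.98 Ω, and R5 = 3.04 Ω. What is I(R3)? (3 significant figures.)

I ≈ 17.2 A

ΣG = 1/12.1 + 1/5.95 + 1/1.26 + 1/1.98 + 1/3.04 = 1.878.
R3 takes the fraction G_k/ΣG = 0.7937/1.878 = 0.4225, so I = 40.8 × 0.4225 = 17.24 A.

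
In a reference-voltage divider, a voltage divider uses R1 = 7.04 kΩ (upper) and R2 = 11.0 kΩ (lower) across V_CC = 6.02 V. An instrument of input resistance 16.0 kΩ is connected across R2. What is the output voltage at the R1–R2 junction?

V_out ≈ 2.89 V

First combine the lower leg with the load: R2 ‖ R_L = 6.519 kΩ.
Voltage divider with the loaded lower leg: V_out = 6.02 × 6.519/(7.04 + 6.519) = 6.02 × 0.4808 = 2.894 V.
(Unloaded it would be 3.67 V; the load pulls it down.)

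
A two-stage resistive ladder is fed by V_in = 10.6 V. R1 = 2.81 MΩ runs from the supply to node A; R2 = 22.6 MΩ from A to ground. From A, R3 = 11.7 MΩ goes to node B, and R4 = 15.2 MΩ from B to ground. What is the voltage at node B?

V_B ≈ 4.87 V

The second stage (R3 + R4 = 26.90 MΩ) loads node A in parallel with R2.
Effective lower resistance at A: R2 ‖ 26.90 = 12.28 MΩ.
V_A = 10.6 × 12.28/(2.81 + 12.28) = 8.626 V.
V_B = V_A × 0.5651 = 4.874 V.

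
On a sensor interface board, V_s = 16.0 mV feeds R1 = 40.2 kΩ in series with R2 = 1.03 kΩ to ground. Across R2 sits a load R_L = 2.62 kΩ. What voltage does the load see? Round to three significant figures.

First combine the lower leg with the load: R2 ‖ R_L = 0.7393 kΩ.
Now apply the divider: V_out = 16.0 × 0.01806 = 0.2890 mV.

V_out ≈ 0.289 mV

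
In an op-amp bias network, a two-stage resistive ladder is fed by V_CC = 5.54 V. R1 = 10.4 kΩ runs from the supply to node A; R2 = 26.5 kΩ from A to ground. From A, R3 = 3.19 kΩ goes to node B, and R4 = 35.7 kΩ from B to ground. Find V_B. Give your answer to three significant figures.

V_B ≈ 3.06 V

Looking into the second stage from A: R3 + R4 = 38.89 kΩ appears in parallel with R2.
Effective lower resistance at A: R2 ‖ 38.89 = 15.76 kΩ.
First divider: V_A = V_CC · 15.76/(10.4 + 15.76) = 3.338 V.
Then the unloaded second divider: V_B = V_A × R4/(R3+R4) = 3.338 × 0.9180 = 3.064 V.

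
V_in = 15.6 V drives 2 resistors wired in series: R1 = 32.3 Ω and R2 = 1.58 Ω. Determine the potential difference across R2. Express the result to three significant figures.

V ≈ 0.728 V

Total series resistance ΣR = 32.3 + 1.58 = 33.88 Ω.
V = V_in · R/ΣR = 15.6 × 0.04664 = 0.7275 V.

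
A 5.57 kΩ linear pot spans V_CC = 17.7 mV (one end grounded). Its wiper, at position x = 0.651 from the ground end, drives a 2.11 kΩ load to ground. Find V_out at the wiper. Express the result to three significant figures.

V_out ≈ 7.20 mV

The pot divides into 1.944 kΩ above the wiper and 3.626 kΩ below.
Lower segment in parallel with the load: 3.626 ‖ 2.11 = 1.334 kΩ.
V_out = 17.7 × 1.334/(1.944 + 1.334) = 7.203 mV.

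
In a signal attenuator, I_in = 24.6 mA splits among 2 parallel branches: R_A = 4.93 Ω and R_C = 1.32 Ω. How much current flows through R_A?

With just two branches, the current splits inversely with resistance.
So I = 24.6 × 1.32/6.250 = 5.196 mA.

I ≈ 5.20 mA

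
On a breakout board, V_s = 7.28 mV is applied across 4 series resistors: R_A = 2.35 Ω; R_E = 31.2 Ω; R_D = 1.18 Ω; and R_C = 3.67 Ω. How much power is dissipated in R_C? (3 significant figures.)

Series current I = V_s/ΣR = 7.28/38.40 = 0.1896 mA.
P = I²R = 0.03594 × 3.67 = 0.1319 µW.

P ≈ 0.132 µW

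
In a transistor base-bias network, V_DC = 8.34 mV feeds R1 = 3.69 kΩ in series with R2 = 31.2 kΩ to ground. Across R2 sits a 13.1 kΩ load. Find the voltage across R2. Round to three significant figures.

V_out ≈ 5.96 mV

First combine the lower leg with the load: R2 ‖ R_L = 9.226 kΩ.
Now apply the divider: V_out = 8.34 × 0.7143 = 5.957 mV.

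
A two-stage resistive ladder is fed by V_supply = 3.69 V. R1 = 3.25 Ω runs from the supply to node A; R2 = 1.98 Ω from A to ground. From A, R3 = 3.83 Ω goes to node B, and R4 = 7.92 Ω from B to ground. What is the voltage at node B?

V_B ≈ 0.852 V

The second stage (R3 + R4 = 11.75 Ω) loads node A in parallel with R2.
R2 ‖ (R3+R4) = 1.694 Ω.
First divider: V_A = V_supply · 1.694/(3.25 + 1.694) = 1.265 V.
V_B = V_A × 0.6740 = 0.8524 V.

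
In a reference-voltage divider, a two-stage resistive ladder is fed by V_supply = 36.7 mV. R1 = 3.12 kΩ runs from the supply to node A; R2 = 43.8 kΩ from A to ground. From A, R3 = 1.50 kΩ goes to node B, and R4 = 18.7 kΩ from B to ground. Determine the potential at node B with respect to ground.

Node A sees R2 in parallel with the series input of stage 2, R3 + R4 = 20.20 kΩ.
Effective lower resistance at A: R2 ‖ 20.20 = 13.82 kΩ.
First divider: V_A = V_supply · 13.82/(3.12 + 13.82) = 29.94 mV.
V_B = V_A × 0.9257 = 27.72 mV.

V_B ≈ 27.7 mV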